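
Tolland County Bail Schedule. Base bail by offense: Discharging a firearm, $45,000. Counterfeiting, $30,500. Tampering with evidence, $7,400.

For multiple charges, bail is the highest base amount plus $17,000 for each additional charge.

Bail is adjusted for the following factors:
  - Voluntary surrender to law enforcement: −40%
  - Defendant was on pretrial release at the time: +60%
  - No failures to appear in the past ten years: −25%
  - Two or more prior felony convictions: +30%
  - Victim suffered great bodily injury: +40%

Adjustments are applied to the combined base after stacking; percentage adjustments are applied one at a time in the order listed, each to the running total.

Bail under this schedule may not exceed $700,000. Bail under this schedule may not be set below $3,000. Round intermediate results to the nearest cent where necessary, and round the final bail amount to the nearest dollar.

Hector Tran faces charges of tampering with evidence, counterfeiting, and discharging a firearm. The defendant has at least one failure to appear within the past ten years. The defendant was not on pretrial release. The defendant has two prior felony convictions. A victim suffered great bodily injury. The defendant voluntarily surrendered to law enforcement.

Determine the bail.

Base amounts from the schedule: tampering with evidence $7,400; counterfeiting $30,500; discharging a firearm $45,000.
Stacking rule: highest base plus $17,000 per additional charge. Highest is discharging a firearm at $45,000; 2 additional charges → +$34,000. Combined base = $79,000.
Voluntary surrender to law enforcement (−40%): $79,000 × 0.6 = $47,400.
Two or more prior felony convictions (+30%): $47,400 × 1.3 = $61,620.
Victim suffered great bodily injury (+40%): $61,620 × 1.4 = $86,268.
$86,268 is within the $700,000 maximum.
$86,268 is at or above the $3,000 minimum.

$86,268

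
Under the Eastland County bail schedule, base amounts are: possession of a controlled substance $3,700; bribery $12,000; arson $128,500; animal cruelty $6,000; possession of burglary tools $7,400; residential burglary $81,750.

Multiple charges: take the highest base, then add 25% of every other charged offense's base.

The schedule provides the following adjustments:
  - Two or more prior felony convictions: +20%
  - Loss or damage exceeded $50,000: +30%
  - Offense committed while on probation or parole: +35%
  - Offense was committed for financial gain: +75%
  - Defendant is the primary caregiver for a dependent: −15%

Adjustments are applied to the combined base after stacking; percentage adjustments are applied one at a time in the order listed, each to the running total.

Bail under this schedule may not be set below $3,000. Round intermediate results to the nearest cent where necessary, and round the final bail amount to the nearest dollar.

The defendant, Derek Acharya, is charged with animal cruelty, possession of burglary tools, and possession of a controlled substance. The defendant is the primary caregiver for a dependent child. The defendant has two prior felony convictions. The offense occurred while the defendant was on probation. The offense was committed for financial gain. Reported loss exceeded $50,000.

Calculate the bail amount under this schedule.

$30,779

Base amounts from the schedule: animal cruelty $6,000; possession of burglary tools $7,400; possession of a controlled substance $3,700.
Stacking rule: highest base plus 25% of each additional charge. Highest is possession of burglary tools at $7,400. Additional: $6,000 × 25% = $1,500; $3,700 × 25% = $925. Combined base = $7,400 + $2,425 = $9,825.
Two or more prior felony convictions (+20%): $9,825 × 1.2 = $11,790.
Loss or damage exceeded $50,000 (+30%): $11,790 × 1.3 = $15,327.
Offense committed while on probation or parole (+35%): $15,327 × 1.35 = $20,691.45.
Offense was committed for financial gain (+75%): $20,691.45 × 1.75 = $36,210.04.
Defendant is the primary caregiver for a dependent (−15%): $36,210.04 × 0.85 = $30,778.53.
$30,778.53 is at or above the $3,000 minimum.
Rounded to the nearest dollar: $30,779.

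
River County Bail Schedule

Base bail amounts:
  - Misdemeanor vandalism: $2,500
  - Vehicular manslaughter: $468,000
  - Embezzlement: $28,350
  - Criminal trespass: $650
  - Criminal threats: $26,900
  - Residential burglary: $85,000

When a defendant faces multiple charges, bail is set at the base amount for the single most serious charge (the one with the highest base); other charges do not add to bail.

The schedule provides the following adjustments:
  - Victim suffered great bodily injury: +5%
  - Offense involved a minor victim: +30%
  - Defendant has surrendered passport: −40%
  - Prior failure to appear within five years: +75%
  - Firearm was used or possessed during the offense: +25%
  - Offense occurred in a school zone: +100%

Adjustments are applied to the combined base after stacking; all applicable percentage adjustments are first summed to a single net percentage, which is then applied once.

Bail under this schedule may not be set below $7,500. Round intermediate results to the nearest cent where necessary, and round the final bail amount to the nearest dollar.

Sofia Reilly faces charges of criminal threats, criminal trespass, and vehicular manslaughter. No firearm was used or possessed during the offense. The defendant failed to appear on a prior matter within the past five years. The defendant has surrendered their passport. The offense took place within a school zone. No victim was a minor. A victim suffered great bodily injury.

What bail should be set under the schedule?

$1,123,200

Base amounts from the schedule: criminal threats $26,900; criminal trespass $650; vehicular manslaughter $468,000.
Stacking rule: use the highest base only. Highest is vehicular manslaughter at $468,000. Combined base = $468,000.
Net percentage adjustment: +5% −40% +75% +100% = +140%. $468,000 × 2.4 = $1,123,200.
$1,123,200 is at or above the $7,500 minimum.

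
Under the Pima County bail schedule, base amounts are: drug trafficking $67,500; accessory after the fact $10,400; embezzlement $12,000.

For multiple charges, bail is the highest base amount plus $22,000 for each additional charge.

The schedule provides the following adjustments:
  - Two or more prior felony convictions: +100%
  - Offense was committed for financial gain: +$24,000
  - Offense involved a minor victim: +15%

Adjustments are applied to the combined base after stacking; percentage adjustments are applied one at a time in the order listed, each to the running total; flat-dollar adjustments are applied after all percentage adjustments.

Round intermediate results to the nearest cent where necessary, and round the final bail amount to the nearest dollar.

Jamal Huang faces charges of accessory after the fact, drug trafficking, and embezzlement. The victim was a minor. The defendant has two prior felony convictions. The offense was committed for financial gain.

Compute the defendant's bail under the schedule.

$280,450

Base amounts from the schedule: accessory after the fact $10,400; drug trafficking $67,500; embezzlement $12,000.
Stacking rule: highest base plus $22,000 per additional charge. Highest is drug trafficking at $67,500; 2 additional charges → +$44,000. Combined base = $111,500.
Two or more prior felony convictions (+100%): $111,500 × 2 = $223,000.
Offense involved a minor victim (+15%): $223,000 × 1.15 = $256,450.
Offense was committed for financial gain (+$24,000 flat): $256,450 + $24,000 = $280,450.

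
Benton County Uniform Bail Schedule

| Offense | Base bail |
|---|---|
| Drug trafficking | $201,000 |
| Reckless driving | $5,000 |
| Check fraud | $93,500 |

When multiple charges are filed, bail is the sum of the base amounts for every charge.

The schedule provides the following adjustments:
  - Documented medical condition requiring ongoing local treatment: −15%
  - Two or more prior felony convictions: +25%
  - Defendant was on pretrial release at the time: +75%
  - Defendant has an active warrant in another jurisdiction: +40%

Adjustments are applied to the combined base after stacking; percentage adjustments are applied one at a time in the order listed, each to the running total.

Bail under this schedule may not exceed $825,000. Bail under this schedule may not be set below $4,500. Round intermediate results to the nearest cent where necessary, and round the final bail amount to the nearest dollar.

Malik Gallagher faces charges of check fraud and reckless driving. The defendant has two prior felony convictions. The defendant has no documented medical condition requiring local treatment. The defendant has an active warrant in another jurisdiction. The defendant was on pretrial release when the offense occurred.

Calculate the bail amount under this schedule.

Base amounts from the schedule: check fraud $93,500; reckless driving $5,000.
Stacking rule: sum of all bases. $93,500 + $5,000 = $98,500.
Two or more prior felony convictions (+25%): $98,500 × 1.25 = $123,125.
Defendant was on pretrial release at the time (+75%): $123,125 × 1.75 = $215,468.75.
Defendant has an active warrant in another jurisdiction (+40%): $215,468.75 × 1.4 = $301,656.25.
$301,656.25 is within the $825,000 maximum.
$301,656.25 is at or above the $4,500 minimum.
Rounded to the nearest dollar: $301,656.

$301,656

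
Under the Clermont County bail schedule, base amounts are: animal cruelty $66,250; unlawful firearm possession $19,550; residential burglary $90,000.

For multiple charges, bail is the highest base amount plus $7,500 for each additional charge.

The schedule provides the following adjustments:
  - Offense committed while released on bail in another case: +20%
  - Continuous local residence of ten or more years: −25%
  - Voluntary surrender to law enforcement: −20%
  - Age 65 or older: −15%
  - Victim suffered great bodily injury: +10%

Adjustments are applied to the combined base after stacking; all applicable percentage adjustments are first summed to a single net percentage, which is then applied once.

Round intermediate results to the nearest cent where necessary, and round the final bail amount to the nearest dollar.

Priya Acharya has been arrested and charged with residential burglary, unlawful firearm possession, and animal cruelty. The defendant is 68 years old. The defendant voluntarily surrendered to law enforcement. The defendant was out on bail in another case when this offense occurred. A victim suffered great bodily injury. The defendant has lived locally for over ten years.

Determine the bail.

$73,500

Base amounts from the schedule: residential burglary $90,000; unlawful firearm possession $19,550; animal cruelty $66,250.
Stacking rule: highest base plus $7,500 per additional charge. Highest is residential burglary at $90,000; 2 additional charges → +$15,000. Combined base = $105,000.
Net percentage adjustment: +20% −25% −20% −15% +10% = −30%. $105,000 × 0.7 = $73,500.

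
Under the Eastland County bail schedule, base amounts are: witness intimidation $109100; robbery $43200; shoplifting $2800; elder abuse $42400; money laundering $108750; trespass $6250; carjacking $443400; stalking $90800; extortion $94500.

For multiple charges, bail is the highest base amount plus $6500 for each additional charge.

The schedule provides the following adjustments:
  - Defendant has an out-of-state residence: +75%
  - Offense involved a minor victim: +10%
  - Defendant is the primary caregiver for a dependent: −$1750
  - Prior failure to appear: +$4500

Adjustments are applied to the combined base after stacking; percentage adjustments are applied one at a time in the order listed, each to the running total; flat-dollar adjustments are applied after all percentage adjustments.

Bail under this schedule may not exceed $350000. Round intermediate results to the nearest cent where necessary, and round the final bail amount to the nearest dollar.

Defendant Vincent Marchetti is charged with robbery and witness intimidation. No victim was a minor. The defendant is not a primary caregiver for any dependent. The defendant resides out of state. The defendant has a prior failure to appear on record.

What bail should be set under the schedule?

Base amounts from the schedule: robbery $43200; witness intimidation $109100.
Stacking rule: highest base plus $6500 per additional charge. Highest is witness intimidation at $109100; 1 additional charge → +$6500. Combined base = $115600.
Defendant has an out-of-state residence (+75%): $115600 × 1.75 = $202300.
Prior failure to appear (+$4500 flat): $202300 + $4500 = $206800.
$206800 is within the $350000 maximum.

$206800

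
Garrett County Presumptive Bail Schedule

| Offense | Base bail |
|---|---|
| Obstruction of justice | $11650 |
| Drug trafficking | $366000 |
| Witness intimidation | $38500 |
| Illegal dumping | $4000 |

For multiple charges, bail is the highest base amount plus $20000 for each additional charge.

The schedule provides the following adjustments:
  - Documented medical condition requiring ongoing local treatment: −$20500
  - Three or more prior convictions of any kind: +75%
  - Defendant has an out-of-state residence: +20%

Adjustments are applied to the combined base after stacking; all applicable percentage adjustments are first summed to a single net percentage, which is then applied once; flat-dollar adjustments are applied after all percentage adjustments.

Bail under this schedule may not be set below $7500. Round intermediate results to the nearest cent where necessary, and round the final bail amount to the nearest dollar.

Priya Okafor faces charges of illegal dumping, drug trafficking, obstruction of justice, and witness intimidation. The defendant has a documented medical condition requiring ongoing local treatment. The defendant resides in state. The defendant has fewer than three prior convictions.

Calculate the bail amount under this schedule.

$405500

Base amounts from the schedule: illegal dumping $4000; drug trafficking $366000; obstruction of justice $11650; witness intimidation $38500.
Stacking rule: highest base plus $20000 per additional charge. Highest is drug trafficking at $366000; 3 additional charges → +$60000. Combined base = $426000.
Documented medical condition requiring ongoing local treatment (−$20500 flat): $426000 − $20500 = $405500.
$405500 is at or above the $7500 minimum.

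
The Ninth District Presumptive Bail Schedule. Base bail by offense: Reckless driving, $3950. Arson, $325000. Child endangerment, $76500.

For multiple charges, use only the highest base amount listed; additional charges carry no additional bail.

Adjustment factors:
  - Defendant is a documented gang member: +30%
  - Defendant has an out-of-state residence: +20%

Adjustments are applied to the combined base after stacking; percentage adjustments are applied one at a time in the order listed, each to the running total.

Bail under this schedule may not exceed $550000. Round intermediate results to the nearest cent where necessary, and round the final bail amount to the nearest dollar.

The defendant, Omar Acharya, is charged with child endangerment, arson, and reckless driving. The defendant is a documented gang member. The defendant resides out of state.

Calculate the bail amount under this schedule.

$507000

Base amounts from the schedule: child endangerment $76500; arson $325000; reckless driving $3950.
Stacking rule: use the highest base only. Highest is arson at $325000. Combined base = $325000.
Defendant is a documented gang member (+30%): $325000 × 1.3 = $422500.
Defendant has an out-of-state residence (+20%): $422500 × 1.2 = $507000.
$507000 is within the $550000 maximum.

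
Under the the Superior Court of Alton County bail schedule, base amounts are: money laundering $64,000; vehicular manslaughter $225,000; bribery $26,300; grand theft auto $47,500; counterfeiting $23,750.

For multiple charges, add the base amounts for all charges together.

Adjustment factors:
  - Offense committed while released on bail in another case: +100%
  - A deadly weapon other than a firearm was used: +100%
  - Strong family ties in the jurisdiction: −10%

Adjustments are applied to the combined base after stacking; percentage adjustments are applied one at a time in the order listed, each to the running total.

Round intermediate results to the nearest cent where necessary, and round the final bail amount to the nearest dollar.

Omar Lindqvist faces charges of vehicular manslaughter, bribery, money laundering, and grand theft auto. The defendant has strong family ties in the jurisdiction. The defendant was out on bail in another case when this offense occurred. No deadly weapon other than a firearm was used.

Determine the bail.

Base amounts from the schedule: vehicular manslaughter $225,000; bribery $26,300; money laundering $64,000; grand theft auto $47,500.
Stacking rule: sum of all bases. $225,000 + $26,300 + $64,000 + $47,500 = $362,800.
Offense committed while released on bail in another case (+100%): $362,800 × 2 = $725,600.
Strong family ties in the jurisdiction (−10%): $725,600 × 0.9 = $653,040.

$653,040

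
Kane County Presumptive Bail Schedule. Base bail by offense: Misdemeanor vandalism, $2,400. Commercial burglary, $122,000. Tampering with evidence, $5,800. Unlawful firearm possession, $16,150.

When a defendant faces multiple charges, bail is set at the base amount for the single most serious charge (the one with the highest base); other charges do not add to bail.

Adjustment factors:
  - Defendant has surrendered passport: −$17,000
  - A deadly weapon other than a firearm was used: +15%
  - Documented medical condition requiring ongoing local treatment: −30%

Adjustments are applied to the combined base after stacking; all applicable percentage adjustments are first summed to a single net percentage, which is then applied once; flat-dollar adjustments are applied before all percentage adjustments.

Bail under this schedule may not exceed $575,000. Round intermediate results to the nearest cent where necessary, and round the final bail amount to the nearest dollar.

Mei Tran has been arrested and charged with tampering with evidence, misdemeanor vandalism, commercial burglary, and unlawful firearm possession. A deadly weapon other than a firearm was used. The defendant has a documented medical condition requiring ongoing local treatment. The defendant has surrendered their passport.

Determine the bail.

$89,250

Base amounts from the schedule: tampering with evidence $5,800; misdemeanor vandalism $2,400; commercial burglary $122,000; unlawful firearm possession $16,150.
Stacking rule: use the highest base only. Highest is commercial burglary at $122,000. Combined base = $122,000.
Defendant has surrendered passport (−$17,000 flat): $122,000 − $17,000 = $105,000.
Net percentage adjustment: +15% −30% = −15%. $105,000 × 0.85 = $89,250.
$89,250 is within the $575,000 maximum.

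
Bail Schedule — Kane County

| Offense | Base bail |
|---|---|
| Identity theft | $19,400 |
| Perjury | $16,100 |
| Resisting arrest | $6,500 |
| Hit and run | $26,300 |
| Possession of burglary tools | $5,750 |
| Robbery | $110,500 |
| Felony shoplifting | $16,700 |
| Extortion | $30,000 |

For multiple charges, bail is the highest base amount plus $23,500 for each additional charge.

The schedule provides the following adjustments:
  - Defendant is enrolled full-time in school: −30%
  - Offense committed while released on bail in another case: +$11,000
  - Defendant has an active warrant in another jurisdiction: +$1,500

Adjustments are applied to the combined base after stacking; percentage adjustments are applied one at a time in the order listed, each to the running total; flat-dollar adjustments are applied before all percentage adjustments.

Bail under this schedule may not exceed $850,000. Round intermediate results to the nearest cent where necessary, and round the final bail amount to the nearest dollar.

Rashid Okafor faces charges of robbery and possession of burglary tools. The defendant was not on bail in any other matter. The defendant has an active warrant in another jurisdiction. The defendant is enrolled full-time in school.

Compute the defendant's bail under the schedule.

$94,850

Base amounts from the schedule: robbery $110,500; possession of burglary tools $5,750.
Stacking rule: highest base plus $23,500 per additional charge. Highest is robbery at $110,500; 1 additional charge → +$23,500. Combined base = $134,000.
Defendant has an active warrant in another jurisdiction (+$1,500 flat): $134,000 + $1,500 = $135,500.
Defendant is enrolled full-time in school (−30%): $135,500 × 0.7 = $94,850.
$94,850 is within the $850,000 maximum.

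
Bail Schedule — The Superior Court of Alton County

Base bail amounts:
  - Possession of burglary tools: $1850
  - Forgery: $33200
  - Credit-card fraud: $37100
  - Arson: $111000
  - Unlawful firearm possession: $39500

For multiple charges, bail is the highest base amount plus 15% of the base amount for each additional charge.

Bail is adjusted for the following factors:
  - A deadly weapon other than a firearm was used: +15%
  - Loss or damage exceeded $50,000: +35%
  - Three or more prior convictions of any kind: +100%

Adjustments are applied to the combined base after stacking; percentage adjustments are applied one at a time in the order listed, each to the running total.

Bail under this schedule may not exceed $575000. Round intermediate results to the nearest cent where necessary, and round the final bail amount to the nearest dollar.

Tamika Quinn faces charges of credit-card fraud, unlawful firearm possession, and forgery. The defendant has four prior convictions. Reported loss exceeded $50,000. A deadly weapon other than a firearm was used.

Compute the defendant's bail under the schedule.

Base amounts from the schedule: credit-card fraud $37100; unlawful firearm possession $39500; forgery $33200.
Stacking rule: highest base plus 15% of each additional charge. Highest is unlawful firearm possession at $39500. Additional: $37100 × 15% = $5565; $33200 × 15% = $4980. Combined base = $39500 + $10545 = $50045.
A deadly weapon other than a firearm was used (+15%): $50045 × 1.15 = $57551.75.
Loss or damage exceeded $50,000 (+35%): $57551.75 × 1.35 = $77694.86.
Three or more prior convictions of any kind (+100%): $77694.86 × 2 = $155389.72.
$155389.72 is within the $575000 maximum.
Rounded to the nearest dollar: $155390.

$155390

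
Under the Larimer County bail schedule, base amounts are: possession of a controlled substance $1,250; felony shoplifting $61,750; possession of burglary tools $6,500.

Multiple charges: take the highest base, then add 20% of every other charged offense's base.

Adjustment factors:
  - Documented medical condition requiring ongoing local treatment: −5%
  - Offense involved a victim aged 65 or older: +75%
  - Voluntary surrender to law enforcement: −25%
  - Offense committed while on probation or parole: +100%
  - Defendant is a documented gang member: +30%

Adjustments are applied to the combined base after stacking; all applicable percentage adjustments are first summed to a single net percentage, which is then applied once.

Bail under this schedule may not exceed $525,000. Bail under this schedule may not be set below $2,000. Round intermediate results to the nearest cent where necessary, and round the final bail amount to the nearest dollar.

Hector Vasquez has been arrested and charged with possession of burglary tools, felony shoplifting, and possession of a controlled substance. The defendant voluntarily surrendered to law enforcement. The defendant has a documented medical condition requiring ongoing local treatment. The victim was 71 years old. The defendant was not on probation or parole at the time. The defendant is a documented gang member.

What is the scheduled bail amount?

Base amounts from the schedule: possession of burglary tools $6,500; felony shoplifting $61,750; possession of a controlled substance $1,250.
Stacking rule: highest base plus 20% of each additional charge. Highest is felony shoplifting at $61,750. Additional: $6,500 × 20% = $1,300; $1,250 × 20% = $250. Combined base = $61,750 + $1,550 = $63,300.
Net percentage adjustment: −5% +75% −25% +30% = +75%. $63,300 × 1.75 = $110,775.
$110,775 is within the $525,000 maximum.
$110,775 is at or above the $2,000 minimum.

$110,775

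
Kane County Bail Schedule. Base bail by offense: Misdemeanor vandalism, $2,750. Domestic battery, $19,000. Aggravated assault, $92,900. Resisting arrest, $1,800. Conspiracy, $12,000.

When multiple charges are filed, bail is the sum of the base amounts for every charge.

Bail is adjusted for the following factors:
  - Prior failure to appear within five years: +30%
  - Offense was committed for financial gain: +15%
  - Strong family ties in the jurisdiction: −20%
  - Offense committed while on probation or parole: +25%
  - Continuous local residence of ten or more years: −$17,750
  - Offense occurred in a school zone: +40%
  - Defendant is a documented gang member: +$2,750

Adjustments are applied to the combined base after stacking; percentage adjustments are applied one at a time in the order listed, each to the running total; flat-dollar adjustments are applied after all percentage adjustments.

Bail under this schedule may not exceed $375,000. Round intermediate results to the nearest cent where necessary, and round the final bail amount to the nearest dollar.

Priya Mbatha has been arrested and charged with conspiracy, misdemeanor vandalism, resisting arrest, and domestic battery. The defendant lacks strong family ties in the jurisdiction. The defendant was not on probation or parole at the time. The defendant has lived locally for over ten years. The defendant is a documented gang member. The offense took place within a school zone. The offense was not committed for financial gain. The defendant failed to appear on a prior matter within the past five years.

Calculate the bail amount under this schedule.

Base amounts from the schedule: conspiracy $12,000; misdemeanor vandalism $2,750; resisting arrest $1,800; domestic battery $19,000.
Stacking rule: sum of all bases. $12,000 + $2,750 + $1,800 + $19,000 = $35,550.
Prior failure to appear within five years (+30%): $35,550 × 1.3 = $46,215.
Offense occurred in a school zone (+40%): $46,215 × 1.4 = $64,701.
Continuous local residence of ten or more years (−$17,750 flat): $64,701 − $17,750 = $46,951.
Defendant is a documented gang member (+$2,750 flat): $46,951 + $2,750 = $49,701.
$49,701 is within the $375,000 maximum.

$49,701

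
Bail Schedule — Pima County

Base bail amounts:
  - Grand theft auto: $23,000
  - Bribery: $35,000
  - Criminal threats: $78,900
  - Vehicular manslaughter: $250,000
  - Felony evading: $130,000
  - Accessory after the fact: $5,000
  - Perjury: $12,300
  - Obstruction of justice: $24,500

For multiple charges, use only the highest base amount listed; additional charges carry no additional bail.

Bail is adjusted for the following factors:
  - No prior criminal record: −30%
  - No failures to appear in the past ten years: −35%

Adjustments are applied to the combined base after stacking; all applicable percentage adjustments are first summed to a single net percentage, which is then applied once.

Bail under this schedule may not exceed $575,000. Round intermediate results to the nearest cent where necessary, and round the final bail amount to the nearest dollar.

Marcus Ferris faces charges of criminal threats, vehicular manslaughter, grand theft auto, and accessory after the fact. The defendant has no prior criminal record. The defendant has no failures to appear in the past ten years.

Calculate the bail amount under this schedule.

$87,500

Base amounts from the schedule: criminal threats $78,900; vehicular manslaughter $250,000; grand theft auto $23,000; accessory after the fact $5,000.
Stacking rule: use the highest base only. Highest is vehicular manslaughter at $250,000. Combined base = $250,000.
Net percentage adjustment: −30% −35% = −65%. $250,000 × 0.35 = $87,500.
$87,500 is within the $575,000 maximum.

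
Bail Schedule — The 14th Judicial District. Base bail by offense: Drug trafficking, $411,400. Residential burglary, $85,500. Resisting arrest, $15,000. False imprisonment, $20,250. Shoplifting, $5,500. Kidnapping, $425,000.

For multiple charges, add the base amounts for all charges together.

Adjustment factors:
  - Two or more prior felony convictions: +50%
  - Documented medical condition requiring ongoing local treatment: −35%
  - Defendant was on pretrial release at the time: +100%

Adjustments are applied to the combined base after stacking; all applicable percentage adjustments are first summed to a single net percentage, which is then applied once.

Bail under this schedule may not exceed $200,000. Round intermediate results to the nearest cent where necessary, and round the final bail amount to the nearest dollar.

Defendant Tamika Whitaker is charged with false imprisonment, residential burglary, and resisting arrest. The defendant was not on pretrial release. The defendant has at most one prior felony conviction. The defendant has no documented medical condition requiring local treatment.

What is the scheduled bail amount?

$120,750

Base amounts from the schedule: false imprisonment $20,250; residential burglary $85,500; resisting arrest $15,000.
Stacking rule: sum of all bases. $20,250 + $85,500 + $15,000 = $120,750.
No adjustment factors apply to this defendant.
$120,750 is within the $200,000 maximum.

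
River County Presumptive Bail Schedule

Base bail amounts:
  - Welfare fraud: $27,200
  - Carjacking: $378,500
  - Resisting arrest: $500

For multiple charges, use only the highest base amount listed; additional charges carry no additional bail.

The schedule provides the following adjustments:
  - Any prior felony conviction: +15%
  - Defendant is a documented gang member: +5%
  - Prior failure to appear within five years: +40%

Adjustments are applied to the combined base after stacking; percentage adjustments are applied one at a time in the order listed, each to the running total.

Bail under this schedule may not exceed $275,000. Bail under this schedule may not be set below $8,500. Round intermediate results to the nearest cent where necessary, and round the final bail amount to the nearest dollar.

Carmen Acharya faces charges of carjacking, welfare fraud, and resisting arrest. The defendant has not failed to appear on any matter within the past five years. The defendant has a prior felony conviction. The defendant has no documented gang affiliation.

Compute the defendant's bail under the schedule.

$275,000

Base amounts from the schedule: carjacking $378,500; welfare fraud $27,200; resisting arrest $500.
Stacking rule: use the highest base only. Highest is carjacking at $378,500. Combined base = $378,500.
Any prior felony conviction (+15%): $378,500 × 1.15 = $435,275.
Result $435,275 exceeds the maximum of $275,000; bail is capped at $275,000.
$275,000 is at or above the $8,500 minimum.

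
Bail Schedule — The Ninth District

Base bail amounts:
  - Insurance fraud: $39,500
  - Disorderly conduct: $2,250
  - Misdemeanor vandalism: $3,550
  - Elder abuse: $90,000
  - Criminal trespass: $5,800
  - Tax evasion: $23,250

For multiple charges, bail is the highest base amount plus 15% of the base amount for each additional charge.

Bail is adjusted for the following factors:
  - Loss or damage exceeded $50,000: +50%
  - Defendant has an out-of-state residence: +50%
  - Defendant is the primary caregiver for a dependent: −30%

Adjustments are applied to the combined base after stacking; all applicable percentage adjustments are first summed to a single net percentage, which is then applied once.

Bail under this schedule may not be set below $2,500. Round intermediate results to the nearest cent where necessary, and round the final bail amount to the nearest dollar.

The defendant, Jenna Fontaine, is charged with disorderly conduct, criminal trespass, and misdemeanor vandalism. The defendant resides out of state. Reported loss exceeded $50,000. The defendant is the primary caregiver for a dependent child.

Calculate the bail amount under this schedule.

$11,339

Base amounts from the schedule: disorderly conduct $2,250; criminal trespass $5,800; misdemeanor vandalism $3,550.
Stacking rule: highest base plus 15% of each additional charge. Highest is criminal trespass at $5,800. Additional: $2,250 × 15% = $337.50; $3,550 × 15% = $532.50. Combined base = $5,800 + $870 = $6,670.
Net percentage adjustment: +50% +50% −30% = +70%. $6,670 × 1.7 = $11,339.
$11,339 is at or above the $2,500 minimum.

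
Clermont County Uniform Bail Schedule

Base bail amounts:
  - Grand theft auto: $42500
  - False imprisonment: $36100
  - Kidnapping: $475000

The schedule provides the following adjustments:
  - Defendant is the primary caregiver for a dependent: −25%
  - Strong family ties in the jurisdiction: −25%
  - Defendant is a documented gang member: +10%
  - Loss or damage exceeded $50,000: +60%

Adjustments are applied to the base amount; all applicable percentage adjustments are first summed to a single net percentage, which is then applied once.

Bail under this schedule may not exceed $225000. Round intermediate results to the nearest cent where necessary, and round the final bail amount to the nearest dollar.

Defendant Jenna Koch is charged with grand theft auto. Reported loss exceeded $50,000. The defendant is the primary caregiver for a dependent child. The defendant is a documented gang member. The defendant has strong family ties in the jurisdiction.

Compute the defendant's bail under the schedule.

$51000

Base amounts from the schedule: grand theft auto $42500.
Single charge. Combined base = $42500.
Net percentage adjustment: −25% −25% +10% +60% = +20%. $42500 × 1.2 = $51000.
$51000 is within the $225000 maximum.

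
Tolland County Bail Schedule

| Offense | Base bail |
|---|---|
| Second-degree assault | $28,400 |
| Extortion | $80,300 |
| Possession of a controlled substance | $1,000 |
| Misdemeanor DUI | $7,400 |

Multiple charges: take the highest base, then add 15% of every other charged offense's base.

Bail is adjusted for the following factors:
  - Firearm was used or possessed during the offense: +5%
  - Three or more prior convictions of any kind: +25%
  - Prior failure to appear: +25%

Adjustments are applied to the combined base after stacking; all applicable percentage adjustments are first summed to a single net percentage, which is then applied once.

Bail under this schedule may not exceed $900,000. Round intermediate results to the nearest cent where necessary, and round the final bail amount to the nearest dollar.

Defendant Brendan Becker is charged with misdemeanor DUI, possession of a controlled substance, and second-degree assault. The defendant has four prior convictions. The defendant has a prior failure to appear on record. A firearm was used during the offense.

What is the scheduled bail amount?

Base amounts from the schedule: misdemeanor DUI $7,400; possession of a controlled substance $1,000; second-degree assault $28,400.
Stacking rule: highest base plus 15% of each additional charge. Highest is second-degree assault at $28,400. Additional: $7,400 × 15% = $1,110; $1,000 × 15% = $150. Combined base = $28,400 + $1,260 = $29,660.
Net percentage adjustment: +5% +25% +25% = +55%. $29,660 × 1.55 = $45,973.
$45,973 is within the $900,000 maximum.

$45,973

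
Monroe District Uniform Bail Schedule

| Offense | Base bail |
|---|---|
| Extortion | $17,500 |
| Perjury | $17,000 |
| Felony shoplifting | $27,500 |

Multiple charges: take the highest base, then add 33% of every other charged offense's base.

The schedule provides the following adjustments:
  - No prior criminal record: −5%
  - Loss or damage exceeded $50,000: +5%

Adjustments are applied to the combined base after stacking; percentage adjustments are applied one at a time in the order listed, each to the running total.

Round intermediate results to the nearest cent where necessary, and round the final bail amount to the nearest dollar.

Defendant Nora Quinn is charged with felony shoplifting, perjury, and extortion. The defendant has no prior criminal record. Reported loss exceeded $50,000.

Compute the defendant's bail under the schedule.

$38,788

Base amounts from the schedule: felony shoplifting $27,500; perjury $17,000; extortion $17,500.
Stacking rule: highest base plus 33% of each additional charge. Highest is felony shoplifting at $27,500. Additional: $17,000 × 33% = $5,610; $17,500 × 33% = $5,775. Combined base = $27,500 + $11,385 = $38,885.
No prior criminal record (−5%): $38,885 × 0.95 = $36,940.75.
Loss or damage exceeded $50,000 (+5%): $36,940.75 × 1.05 = $38,787.79.
Rounded to the nearest dollar: $38,788.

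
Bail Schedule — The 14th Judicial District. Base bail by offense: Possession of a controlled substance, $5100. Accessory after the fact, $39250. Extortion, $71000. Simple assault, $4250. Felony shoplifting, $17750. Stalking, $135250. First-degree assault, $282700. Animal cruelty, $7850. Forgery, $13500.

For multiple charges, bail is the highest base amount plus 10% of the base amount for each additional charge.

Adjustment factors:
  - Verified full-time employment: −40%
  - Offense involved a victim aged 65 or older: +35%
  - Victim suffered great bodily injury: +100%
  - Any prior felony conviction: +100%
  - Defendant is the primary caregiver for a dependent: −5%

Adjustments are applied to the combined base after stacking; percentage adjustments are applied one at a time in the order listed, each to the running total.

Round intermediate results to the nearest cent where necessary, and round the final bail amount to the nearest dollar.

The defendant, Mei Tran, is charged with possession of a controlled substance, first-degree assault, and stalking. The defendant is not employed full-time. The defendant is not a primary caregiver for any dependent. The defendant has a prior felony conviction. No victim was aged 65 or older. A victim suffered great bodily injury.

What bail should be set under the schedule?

$1186940

Base amounts from the schedule: possession of a controlled substance $5100; first-degree assault $282700; stalking $135250.
Stacking rule: highest base plus 10% of each additional charge. Highest is first-degree assault at $282700. Additional: $5100 × 10% = $510; $135250 × 10% = $13525. Combined base = $282700 + $14035 = $296735.
Victim suffered great bodily injury (+100%): $296735 × 2 = $593470.
Any prior felony conviction (+100%): $593470 × 2 = $1186940.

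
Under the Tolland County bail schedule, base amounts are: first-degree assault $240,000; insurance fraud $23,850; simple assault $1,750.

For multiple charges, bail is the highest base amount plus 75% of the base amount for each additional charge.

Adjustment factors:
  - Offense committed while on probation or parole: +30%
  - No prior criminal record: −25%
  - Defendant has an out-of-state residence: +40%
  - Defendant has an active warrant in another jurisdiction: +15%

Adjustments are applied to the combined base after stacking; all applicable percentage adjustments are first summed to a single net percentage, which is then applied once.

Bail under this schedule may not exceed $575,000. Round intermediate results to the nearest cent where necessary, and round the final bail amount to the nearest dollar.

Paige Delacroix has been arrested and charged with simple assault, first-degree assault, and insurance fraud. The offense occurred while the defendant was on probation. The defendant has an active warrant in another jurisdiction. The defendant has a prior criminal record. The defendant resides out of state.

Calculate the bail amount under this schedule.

Base amounts from the schedule: simple assault $1,750; first-degree assault $240,000; insurance fraud $23,850.
Stacking rule: highest base plus 75% of each additional charge. Highest is first-degree assault at $240,000. Additional: $1,750 × 75% = $1,312.50; $23,850 × 75% = $17,887.50. Combined base = $240,000 + $19,200 = $259,200.
Net percentage adjustment: +30% +40% +15% = +85%. $259,200 × 1.85 = $479,520.
$479,520 is within the $575,000 maximum.

$479,520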